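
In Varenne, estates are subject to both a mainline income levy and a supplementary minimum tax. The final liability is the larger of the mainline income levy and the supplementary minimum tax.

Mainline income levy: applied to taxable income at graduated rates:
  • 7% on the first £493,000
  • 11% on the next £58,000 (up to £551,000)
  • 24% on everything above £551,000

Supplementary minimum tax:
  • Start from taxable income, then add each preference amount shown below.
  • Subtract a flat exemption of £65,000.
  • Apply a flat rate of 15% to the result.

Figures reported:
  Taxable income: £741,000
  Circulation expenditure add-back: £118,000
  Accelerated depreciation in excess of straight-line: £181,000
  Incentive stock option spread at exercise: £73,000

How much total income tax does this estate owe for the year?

£157,200

Supplementary minimum tax:
  Adjusted income: £741,000 + £118,000 + £181,000 + £73,000 = £1,113,000
  Less exemption £65,000 → base £1,048,000
  £1,048,000 × 15% = £157,200

Mainline income levy:
  £493,000 × 7% = £34,510
  £58,000 × 11% = £6,380
  £190,000 × 24% = £45,600
  → £86,490

£157,200 > £86,490, so the supplementary minimum tax is the binding amount.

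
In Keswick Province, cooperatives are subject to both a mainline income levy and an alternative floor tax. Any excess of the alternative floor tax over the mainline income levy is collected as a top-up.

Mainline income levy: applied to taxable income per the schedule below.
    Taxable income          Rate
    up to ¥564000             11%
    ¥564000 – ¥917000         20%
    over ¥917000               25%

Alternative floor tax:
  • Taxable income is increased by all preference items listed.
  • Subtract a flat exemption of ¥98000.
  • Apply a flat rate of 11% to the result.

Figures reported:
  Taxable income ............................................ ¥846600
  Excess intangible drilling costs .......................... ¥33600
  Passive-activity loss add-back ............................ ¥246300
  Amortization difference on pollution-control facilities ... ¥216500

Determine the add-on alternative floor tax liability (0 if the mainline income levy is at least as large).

Alternative floor tax:
  Adjusted income: ¥846600 + ¥33600 + ¥246300 + ¥216500 = ¥1343000
  Less exemption ¥98000 → base ¥1245000
  ¥1245000 × 11% = ¥136950

Mainline income levy:
  ¥564000 × 11% = ¥62040
  ¥282600 × 20% = ¥56520
  → ¥118560

Excess of alternative floor tax over mainline income levy: ¥136950 − ¥118560 = ¥18390.

¥18390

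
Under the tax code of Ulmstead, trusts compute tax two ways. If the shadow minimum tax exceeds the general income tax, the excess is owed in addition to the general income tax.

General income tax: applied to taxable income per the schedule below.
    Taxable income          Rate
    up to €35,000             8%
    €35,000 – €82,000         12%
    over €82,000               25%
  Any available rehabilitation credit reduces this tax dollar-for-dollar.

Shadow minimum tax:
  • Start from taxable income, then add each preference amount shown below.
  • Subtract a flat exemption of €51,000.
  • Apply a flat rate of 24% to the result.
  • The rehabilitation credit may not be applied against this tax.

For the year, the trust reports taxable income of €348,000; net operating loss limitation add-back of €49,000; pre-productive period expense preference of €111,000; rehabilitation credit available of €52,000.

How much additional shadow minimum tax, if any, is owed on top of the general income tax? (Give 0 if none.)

€86,740

Shadow minimum tax:
  Adjusted income: €348,000 + €49,000 + €111,000 = €508,000
  Less exemption €51,000 → base €457,000
  €457,000 × 24% = €109,680

General income tax:
  €35,000 × 8% = €2,800
  €47,000 × 12% = €5,640
  €266,000 × 25% = €66,500
  → €74,940
  Less rehabilitation credit €52,000 → €22,940

Excess of shadow minimum tax over general income tax: €109,680 − €22,940 = €86,740.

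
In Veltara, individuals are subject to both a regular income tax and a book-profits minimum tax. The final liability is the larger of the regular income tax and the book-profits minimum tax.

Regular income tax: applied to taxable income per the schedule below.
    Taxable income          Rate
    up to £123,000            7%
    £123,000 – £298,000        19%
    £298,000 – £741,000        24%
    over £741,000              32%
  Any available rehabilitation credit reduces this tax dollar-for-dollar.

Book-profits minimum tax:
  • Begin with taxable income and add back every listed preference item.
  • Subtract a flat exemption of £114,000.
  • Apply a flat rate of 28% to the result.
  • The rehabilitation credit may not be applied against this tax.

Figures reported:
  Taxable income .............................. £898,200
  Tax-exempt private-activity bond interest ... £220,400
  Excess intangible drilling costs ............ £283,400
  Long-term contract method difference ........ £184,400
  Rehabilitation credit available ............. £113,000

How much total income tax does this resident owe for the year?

Book-profits minimum tax:
  Adjusted income: £898,200 + £220,400 + £283,400 + £184,400 = £1,586,400
  Less exemption £114,000 → base £1,472,400
  £1,472,400 × 28% = £412,272

Regular income tax:
  £123,000 × 7% = £8,610
  £175,000 × 19% = £33,250
  £443,000 × 24% = £106,320
  £157,200 × 32% = £50,304
  → £198,484
  Less rehabilitation credit £113,000 → £85,484

£412,272 > £85,484, so the book-profits minimum tax is the binding amount.

£412,272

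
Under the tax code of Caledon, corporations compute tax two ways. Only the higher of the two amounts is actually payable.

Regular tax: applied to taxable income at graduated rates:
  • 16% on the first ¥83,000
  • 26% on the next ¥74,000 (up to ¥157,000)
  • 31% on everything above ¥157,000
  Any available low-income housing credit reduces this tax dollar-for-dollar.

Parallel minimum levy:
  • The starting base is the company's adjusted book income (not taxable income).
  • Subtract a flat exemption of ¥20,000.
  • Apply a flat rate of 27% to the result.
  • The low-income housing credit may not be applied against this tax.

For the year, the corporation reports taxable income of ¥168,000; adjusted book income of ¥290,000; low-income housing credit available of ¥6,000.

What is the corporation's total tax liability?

Regular tax:
  ¥83,000 × 16% = ¥13,280
  ¥74,000 × 26% = ¥19,240
  ¥11,000 × 31% = ¥3,410
  → ¥35,930
  Less low-income housing credit ¥6,000 → ¥29,930

Parallel minimum levy:
  Base (adjusted book income): ¥290,000
  Less exemption ¥20,000 → base ¥270,000
  ¥270,000 × 27% = ¥72,900

¥72,900 > ¥29,930, so the parallel minimum levy is the binding amount.

¥72,900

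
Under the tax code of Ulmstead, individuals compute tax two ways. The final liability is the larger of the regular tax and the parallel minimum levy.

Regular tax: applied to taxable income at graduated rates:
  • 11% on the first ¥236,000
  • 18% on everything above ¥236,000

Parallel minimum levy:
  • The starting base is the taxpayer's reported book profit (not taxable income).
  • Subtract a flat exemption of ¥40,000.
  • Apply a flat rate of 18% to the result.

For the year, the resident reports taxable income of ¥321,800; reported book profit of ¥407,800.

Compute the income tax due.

Regular tax:
  ¥236,000 × 11% = ¥25,960
  ¥85,800 × 18% = ¥15,444
  → ¥41,404

Parallel minimum levy:
  Base (reported book profit): ¥407,800
  Less exemption ¥40,000 → base ¥367,800
  ¥367,800 × 18% = ¥66,204

¥66,204 > ¥41,404, so the parallel minimum levy is the binding amount.

¥66,204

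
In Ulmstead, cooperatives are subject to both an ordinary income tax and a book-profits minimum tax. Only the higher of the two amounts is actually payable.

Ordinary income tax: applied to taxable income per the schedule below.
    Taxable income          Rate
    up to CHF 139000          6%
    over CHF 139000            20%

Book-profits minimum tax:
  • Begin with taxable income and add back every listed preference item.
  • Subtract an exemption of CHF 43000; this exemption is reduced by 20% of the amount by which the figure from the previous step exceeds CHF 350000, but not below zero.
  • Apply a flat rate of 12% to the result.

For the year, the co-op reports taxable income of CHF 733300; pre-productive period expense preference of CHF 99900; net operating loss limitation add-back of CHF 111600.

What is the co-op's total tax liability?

CHF 127200

Ordinary income tax:
  CHF 139000 × 6% = CHF 8340
  CHF 594300 × 20% = CHF 118860
  → CHF 127200

Book-profits minimum tax:
  Adjusted income: CHF 733300 + CHF 99900 + CHF 111600 = CHF 944800
  Exemption: 20% × (CHF 944800 − CHF 350000) = CHF 118960 ≥ CHF 43000, so the exemption is fully phased out
  Base: CHF 944800 − CHF 0 = CHF 944800
  CHF 944800 × 12% = CHF 113376

CHF 127200 > CHF 113376, so the ordinary income tax governs.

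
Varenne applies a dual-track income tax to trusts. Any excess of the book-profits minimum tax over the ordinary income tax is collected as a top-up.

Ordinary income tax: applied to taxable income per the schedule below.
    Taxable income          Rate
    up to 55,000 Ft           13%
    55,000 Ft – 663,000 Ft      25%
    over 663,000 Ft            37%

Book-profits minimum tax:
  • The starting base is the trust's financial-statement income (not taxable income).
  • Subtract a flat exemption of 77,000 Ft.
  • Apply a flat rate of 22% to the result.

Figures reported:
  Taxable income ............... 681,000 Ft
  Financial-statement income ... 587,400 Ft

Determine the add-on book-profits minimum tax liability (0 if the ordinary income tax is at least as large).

Ordinary income tax:
  55,000 Ft × 13% = 7,150 Ft
  608,000 Ft × 25% = 152,000 Ft
  18,000 Ft × 37% = 6,660 Ft
  → 165,810 Ft

Book-profits minimum tax:
  Base (financial-statement income): 587,400 Ft
  Less exemption 77,000 Ft → base 510,400 Ft
  510,400 Ft × 22% = 112,288 Ft

112,288 Ft ≤ 165,810 Ft, so no add-on is due.

0 Ft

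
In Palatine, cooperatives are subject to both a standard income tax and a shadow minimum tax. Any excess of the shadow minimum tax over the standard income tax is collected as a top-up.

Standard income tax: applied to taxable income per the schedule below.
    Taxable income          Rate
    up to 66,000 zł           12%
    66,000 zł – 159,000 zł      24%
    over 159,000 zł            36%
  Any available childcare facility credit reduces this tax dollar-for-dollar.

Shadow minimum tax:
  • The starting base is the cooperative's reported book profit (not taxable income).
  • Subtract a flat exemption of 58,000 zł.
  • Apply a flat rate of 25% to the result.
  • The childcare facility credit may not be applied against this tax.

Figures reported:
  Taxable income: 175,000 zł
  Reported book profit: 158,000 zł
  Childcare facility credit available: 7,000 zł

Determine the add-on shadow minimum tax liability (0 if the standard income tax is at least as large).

Standard income tax:
  66,000 zł × 12% = 7,920 zł
  93,000 zł × 24% = 22,320 zł
  16,000 zł × 36% = 5,760 zł
  → 36,000 zł
  Less childcare facility credit 7,000 zł → 29,000 zł

Shadow minimum tax:
  Base (reported book profit): 158,000 zł
  Less exemption 58,000 zł → base 100,000 zł
  100,000 zł × 25% = 25,000 zł

25,000 zł ≤ 29,000 zł, so no add-on is due.

0 zł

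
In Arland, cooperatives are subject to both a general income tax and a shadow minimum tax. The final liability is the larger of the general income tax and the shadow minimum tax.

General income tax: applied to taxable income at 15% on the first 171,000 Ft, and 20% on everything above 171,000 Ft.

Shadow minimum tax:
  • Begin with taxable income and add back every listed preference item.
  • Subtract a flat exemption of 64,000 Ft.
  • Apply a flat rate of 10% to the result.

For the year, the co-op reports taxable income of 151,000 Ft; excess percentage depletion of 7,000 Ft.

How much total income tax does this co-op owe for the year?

General income tax:
  151,000 Ft × 15% = 22,650 Ft

Shadow minimum tax:
  Adjusted income: 151,000 Ft + 7,000 Ft = 158,000 Ft
  Less exemption 64,000 Ft → base 94,000 Ft
  94,000 Ft × 10% = 9,400 Ft

22,650 Ft > 9,400 Ft, so the general income tax governs.

22,650 Ft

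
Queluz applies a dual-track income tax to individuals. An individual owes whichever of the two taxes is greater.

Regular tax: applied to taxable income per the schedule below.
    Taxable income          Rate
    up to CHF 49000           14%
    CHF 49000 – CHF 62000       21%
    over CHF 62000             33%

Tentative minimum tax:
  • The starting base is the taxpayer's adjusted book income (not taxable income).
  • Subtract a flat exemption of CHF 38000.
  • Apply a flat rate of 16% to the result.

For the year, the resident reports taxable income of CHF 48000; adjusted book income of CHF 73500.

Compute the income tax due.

Tentative minimum tax:
  Base (adjusted book income): CHF 73500
  Less exemption CHF 38000 → base CHF 35500
  CHF 35500 × 16% = CHF 5680

Regular tax:
  CHF 48000 × 14% = CHF 6720

CHF 6720 > CHF 5680, so the regular tax governs.

CHF 6720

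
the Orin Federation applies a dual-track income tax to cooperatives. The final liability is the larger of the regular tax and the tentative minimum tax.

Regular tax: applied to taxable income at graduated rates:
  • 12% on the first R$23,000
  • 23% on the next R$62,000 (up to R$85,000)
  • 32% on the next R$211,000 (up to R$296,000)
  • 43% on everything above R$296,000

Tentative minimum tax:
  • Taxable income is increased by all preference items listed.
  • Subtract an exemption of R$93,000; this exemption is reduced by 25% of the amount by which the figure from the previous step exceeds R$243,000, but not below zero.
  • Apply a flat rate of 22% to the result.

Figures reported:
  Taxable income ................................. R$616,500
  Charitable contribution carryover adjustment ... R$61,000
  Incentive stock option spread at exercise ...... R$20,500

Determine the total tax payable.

Regular tax:
  R$23,000 × 12% = R$2,760
  R$62,000 × 23% = R$14,260
  R$211,000 × 32% = R$67,520
  R$320,500 × 43% = R$137,815
  → R$222,355

Tentative minimum tax:
  Adjusted income: R$616,500 + R$61,000 + R$20,500 = R$698,000
  Exemption: 25% × (R$698,000 − R$243,000) = R$113,750 ≥ R$93,000, so the exemption is fully phased out
  Base: R$698,000 − R$0 = R$698,000
  R$698,000 × 22% = R$153,560

R$222,355 > R$153,560, so the regular tax governs.

R$222,355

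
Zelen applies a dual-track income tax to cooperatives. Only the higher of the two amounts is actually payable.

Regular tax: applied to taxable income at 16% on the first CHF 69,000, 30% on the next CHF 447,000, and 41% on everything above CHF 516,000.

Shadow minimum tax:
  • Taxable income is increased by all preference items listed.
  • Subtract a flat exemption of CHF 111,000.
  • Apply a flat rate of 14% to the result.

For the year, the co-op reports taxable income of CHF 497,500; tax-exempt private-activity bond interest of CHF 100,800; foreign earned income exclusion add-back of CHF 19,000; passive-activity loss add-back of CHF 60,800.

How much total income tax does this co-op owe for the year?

Regular tax:
  CHF 69,000 × 16% = CHF 11,040
  CHF 428,500 × 30% = CHF 128,550
  → CHF 139,590

Shadow minimum tax:
  Adjusted income: CHF 497,500 + CHF 100,800 + CHF 19,000 + CHF 60,800 = CHF 678,100
  Less exemption CHF 111,000 → base CHF 567,100
  CHF 567,100 × 14% = CHF 79,394

CHF 139,590 > CHF 79,394, so the regular tax governs.

CHF 139,590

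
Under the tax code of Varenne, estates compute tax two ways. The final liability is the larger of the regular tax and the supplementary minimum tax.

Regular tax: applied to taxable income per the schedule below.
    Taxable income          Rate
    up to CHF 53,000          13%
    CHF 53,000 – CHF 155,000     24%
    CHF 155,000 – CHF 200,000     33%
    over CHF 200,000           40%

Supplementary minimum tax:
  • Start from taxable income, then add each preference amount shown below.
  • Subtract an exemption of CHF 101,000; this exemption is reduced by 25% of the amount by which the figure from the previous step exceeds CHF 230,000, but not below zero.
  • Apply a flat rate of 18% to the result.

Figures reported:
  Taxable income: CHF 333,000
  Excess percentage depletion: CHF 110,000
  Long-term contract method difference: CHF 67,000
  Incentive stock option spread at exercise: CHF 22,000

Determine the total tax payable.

Regular tax:
  CHF 53,000 × 13% = CHF 6,890
  CHF 102,000 × 24% = CHF 24,480
  CHF 45,000 × 33% = CHF 14,850
  CHF 133,000 × 40% = CHF 53,200
  → CHF 99,420

Supplementary minimum tax:
  Adjusted income: CHF 333,000 + CHF 110,000 + CHF 67,000 + CHF 22,000 = CHF 532,000
  Exemption: CHF 101,000 − 25% × (CHF 532,000 − CHF 230,000) = CHF 101,000 − CHF 75,500 = CHF 25,500
  Base: CHF 532,000 − CHF 25,500 = CHF 506,500
  CHF 506,500 × 18% = CHF 91,170

CHF 99,420 > CHF 91,170, so the regular tax governs.

CHF 99,420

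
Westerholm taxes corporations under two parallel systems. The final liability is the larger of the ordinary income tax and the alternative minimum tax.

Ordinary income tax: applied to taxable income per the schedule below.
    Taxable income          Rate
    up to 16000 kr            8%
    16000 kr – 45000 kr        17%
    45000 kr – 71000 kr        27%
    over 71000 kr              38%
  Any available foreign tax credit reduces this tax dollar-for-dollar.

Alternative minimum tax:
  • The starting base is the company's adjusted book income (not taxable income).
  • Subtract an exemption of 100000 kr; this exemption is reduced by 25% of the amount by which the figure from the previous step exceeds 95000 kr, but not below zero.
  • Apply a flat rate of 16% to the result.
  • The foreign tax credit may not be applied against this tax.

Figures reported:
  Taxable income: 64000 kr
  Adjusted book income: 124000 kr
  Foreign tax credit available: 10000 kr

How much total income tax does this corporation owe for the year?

5000 kr

Alternative minimum tax:
  Base (adjusted book income): 124000 kr
  Exemption: 100000 kr − 25% × (124000 kr − 95000 kr) = 100000 kr − 7250 kr = 92750 kr
  Base: 124000 kr − 92750 kr = 31250 kr
  31250 kr × 16% = 5000 kr

Ordinary income tax:
  16000 kr × 8% = 1280 kr
  29000 kr × 17% = 4930 kr
  19000 kr × 27% = 5130 kr
  → 11340 kr
  Less foreign tax credit 10000 kr → 1340 kr

5000 kr > 1340 kr, so the alternative minimum tax is the binding amount.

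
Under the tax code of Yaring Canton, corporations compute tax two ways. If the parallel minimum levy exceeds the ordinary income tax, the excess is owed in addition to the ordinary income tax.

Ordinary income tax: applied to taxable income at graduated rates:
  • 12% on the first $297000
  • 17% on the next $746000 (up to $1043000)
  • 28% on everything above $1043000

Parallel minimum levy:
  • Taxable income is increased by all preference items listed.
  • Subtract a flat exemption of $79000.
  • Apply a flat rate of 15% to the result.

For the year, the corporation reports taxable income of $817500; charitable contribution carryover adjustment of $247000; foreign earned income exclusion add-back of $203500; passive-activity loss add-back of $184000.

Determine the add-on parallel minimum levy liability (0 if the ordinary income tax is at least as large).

$81825

Ordinary income tax:
  $297000 × 12% = $35640
  $520500 × 17% = $88485
  → $124125

Parallel minimum levy:
  Adjusted income: $817500 + $247000 + $203500 + $184000 = $1452000
  Less exemption $79000 → base $1373000
  $1373000 × 15% = $205950

Excess of parallel minimum levy over ordinary income tax: $205950 − $124125 = $81825.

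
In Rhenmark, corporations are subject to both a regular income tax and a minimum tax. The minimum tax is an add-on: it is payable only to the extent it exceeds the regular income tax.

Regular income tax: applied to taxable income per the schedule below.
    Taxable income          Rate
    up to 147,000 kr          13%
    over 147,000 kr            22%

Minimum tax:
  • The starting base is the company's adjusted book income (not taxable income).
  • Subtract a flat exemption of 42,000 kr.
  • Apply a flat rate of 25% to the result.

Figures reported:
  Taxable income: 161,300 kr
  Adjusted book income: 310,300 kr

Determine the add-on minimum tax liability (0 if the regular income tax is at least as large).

Regular income tax:
  147,000 kr × 13% = 19,110 kr
  14,300 kr × 22% = 3,146 kr
  → 22,256 kr

Minimum tax:
  Base (adjusted book income): 310,300 kr
  Less exemption 42,000 kr → base 268,300 kr
  268,300 kr × 25% = 67,075 kr

Excess of minimum tax over regular income tax: 67,075 kr − 22,256 kr = 44,819 kr.

44,819 kr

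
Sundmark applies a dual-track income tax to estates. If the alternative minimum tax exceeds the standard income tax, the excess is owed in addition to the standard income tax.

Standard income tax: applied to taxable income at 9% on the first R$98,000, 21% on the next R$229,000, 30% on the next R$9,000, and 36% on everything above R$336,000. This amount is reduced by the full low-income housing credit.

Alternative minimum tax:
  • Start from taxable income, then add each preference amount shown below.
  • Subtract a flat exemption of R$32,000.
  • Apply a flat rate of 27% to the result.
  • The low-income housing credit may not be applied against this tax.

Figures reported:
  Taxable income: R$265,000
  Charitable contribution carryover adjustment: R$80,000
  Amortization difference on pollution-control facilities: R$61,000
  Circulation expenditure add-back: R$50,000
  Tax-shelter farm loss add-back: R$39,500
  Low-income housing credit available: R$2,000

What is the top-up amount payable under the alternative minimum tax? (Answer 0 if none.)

R$83,255

Standard income tax:
  R$98,000 × 9% = R$8,820
  R$167,000 × 21% = R$35,070
  → R$43,890
  Less low-income housing credit R$2,000 → R$41,890

Alternative minimum tax:
  Adjusted income: R$265,000 + R$80,000 + R$61,000 + R$50,000 + R$39,500 = R$495,500
  Less exemption R$32,000 → base R$463,500
  R$463,500 × 27% = R$125,145

Excess of alternative minimum tax over standard income tax: R$125,145 − R$41,890 = R$83,255.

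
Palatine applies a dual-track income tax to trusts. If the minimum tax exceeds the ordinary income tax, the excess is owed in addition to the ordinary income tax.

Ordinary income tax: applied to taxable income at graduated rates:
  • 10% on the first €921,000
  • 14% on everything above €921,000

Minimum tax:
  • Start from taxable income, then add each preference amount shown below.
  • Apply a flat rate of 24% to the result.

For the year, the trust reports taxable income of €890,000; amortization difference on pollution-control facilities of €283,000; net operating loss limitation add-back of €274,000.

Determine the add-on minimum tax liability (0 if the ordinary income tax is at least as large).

€258,280

Minimum tax:
  Adjusted income: €890,000 + €283,000 + €274,000 = €1,447,000
  €1,447,000 × 24% = €347,280

Ordinary income tax:
  €890,000 × 10% = €89,000

Excess of minimum tax over ordinary income tax: €347,280 − €89,000 = €258,280.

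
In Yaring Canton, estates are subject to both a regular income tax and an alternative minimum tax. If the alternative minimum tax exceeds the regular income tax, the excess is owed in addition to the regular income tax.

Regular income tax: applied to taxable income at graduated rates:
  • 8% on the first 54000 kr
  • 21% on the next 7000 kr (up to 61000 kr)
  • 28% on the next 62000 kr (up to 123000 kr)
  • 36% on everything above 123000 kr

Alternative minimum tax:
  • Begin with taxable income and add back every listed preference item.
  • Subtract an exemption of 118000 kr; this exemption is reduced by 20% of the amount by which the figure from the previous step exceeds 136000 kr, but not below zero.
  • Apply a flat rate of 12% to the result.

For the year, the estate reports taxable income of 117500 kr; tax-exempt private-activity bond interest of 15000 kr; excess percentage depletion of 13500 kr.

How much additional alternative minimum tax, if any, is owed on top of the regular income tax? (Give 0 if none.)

Alternative minimum tax:
  Adjusted income: 117500 kr + 15000 kr + 13500 kr = 146000 kr
  Exemption: 118000 kr − 20% × (146000 kr − 136000 kr) = 118000 kr − 2000 kr = 116000 kr
  Base: 146000 kr − 116000 kr = 30000 kr
  30000 kr × 12% = 3600 kr

Regular income tax:
  54000 kr × 8% = 4320 kr
  7000 kr × 21% = 1470 kr
  56500 kr × 28% = 15820 kr
  → 21610 kr

3600 kr ≤ 21610 kr, so no add-on is due.

0 kr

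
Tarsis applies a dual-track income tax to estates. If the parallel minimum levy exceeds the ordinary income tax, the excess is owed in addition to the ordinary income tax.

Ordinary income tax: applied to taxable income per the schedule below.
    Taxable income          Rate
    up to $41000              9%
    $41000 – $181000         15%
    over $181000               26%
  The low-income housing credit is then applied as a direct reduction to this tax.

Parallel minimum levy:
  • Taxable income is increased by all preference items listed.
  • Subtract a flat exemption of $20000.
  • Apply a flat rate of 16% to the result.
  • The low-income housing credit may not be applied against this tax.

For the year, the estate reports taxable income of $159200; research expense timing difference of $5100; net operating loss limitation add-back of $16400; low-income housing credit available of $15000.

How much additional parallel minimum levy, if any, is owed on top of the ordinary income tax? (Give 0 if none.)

Ordinary income tax:
  $41000 × 9% = $3690
  $118200 × 15% = $17730
  → $21420
  Less low-income housing credit $15000 → $6420

Parallel minimum levy:
  Adjusted income: $159200 + $5100 + $16400 = $180700
  Less exemption $20000 → base $160700
  $160700 × 16% = $25712

Excess of parallel minimum levy over ordinary income tax: $25712 − $6420 = $19292.

$19292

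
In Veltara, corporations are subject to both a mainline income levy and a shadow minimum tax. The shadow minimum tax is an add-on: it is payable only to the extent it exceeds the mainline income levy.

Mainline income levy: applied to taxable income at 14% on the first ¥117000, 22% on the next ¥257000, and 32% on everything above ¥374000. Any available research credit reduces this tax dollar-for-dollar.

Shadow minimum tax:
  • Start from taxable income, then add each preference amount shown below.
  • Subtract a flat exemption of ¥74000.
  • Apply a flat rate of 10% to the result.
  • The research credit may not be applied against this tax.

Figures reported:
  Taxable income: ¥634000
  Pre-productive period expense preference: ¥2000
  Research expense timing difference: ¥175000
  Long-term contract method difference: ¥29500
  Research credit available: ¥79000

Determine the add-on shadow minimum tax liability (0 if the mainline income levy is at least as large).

¥0

Mainline income levy:
  ¥117000 × 14% = ¥16380
  ¥257000 × 22% = ¥56540
  ¥260000 × 32% = ¥83200
  → ¥156120
  Less research credit ¥79000 → ¥77120

Shadow minimum tax:
  Adjusted income: ¥634000 + ¥2000 + ¥175000 + ¥29500 = ¥840500
  Less exemption ¥74000 → base ¥766500
  ¥766500 × 10% = ¥76650

¥76650 ≤ ¥77120, so no add-on is due.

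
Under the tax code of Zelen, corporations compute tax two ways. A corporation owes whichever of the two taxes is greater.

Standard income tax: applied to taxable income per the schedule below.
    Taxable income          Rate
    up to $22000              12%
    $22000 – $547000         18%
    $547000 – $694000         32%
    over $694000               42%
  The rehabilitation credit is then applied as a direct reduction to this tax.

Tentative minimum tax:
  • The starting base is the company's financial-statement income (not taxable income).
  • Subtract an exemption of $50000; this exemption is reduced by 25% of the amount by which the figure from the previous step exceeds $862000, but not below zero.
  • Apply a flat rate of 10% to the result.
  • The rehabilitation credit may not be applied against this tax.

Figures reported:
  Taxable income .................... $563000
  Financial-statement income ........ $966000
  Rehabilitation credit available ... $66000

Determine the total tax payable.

$94200

Tentative minimum tax:
  Base (financial-statement income): $966000
  Exemption: $50000 − 25% × ($966000 − $862000) = $50000 − $26000 = $24000
  Base: $966000 − $24000 = $942000
  $942000 × 10% = $94200

Standard income tax:
  $22000 × 12% = $2640
  $525000 × 18% = $94500
  $16000 × 32% = $5120
  → $102260
  Less rehabilitation credit $66000 → $36260

$94200 > $36260, so the tentative minimum tax is the binding amount.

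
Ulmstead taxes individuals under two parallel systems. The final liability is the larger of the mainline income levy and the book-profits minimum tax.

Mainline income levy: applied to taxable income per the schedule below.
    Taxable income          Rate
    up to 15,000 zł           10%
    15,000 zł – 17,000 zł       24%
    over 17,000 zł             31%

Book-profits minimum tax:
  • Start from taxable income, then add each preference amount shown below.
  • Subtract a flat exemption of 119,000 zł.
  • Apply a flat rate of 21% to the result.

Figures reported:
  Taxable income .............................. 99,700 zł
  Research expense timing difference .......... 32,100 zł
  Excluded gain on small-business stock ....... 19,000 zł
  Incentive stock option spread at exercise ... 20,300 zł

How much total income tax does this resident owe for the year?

Book-profits minimum tax:
  Adjusted income: 99,700 zł + 32,100 zł + 19,000 zł + 20,300 zł = 171,100 zł
  Less exemption 119,000 zł → base 52,100 zł
  52,100 zł × 21% = 10,941 zł

Mainline income levy:
  15,000 zł × 10% = 1,500 zł
  2,000 zł × 24% = 480 zł
  82,700 zł × 31% = 25,637 zł
  → 27,617 zł

27,617 zł > 10,941 zł, so the mainline income levy governs.

27,617 zł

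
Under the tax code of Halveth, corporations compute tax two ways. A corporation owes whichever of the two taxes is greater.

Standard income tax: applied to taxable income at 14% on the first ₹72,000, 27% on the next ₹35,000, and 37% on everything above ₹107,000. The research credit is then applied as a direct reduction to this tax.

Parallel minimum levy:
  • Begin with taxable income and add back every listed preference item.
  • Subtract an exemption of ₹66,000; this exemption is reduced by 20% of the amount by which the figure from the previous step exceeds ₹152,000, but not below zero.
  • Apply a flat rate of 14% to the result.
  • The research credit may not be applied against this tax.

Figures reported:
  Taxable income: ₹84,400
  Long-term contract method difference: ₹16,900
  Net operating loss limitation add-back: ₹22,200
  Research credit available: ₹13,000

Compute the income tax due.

₹8,050

Parallel minimum levy:
  Adjusted income: ₹84,400 + ₹16,900 + ₹22,200 = ₹123,500
  Exemption: ₹123,500 ≤ ₹152,000, so full ₹66,000 applies
  Base: ₹123,500 − ₹66,000 = ₹57,500
  ₹57,500 × 14% = ₹8,050

Standard income tax:
  ₹72,000 × 14% = ₹10,080
  ₹12,400 × 27% = ₹3,348
  → ₹13,428
  Less research credit ₹13,000 → ₹428

₹8,050 > ₹428, so the parallel minimum levy is the binding amount.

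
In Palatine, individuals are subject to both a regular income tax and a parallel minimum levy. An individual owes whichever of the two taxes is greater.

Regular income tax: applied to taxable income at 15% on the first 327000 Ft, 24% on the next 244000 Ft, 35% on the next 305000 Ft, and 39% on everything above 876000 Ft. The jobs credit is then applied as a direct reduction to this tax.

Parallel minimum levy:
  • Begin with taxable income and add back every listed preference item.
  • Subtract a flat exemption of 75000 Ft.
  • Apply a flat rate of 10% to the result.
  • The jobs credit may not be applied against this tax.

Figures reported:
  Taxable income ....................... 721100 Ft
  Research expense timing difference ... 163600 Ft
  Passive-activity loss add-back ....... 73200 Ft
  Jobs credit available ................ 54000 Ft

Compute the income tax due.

Parallel minimum levy:
  Adjusted income: 721100 Ft + 163600 Ft + 73200 Ft = 957900 Ft
  Less exemption 75000 Ft → base 882900 Ft
  882900 Ft × 10% = 88290 Ft

Regular income tax:
  327000 Ft × 15% = 49050 Ft
  244000 Ft × 24% = 58560 Ft
  150100 Ft × 35% = 52535 Ft
  → 160145 Ft
  Less jobs credit 54000 Ft → 106145 Ft

106145 Ft > 88290 Ft, so the regular income tax governs.

106145 Ft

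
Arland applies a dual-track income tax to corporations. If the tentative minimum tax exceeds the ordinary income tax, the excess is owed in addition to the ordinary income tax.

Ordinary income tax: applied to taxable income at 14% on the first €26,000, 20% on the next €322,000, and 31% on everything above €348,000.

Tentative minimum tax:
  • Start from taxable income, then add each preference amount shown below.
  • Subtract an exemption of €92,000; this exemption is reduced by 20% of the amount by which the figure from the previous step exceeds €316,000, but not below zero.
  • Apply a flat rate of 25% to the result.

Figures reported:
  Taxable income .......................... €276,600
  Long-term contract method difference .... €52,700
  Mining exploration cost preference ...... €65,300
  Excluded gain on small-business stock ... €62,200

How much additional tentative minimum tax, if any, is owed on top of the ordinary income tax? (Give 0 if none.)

€44,480

Tentative minimum tax:
  Adjusted income: €276,600 + €52,700 + €65,300 + €62,200 = €456,800
  Exemption: €92,000 − 20% × (€456,800 − €316,000) = €92,000 − €28,160 = €63,840
  Base: €456,800 − €63,840 = €392,960
  €392,960 × 25% = €98,240

Ordinary income tax:
  €26,000 × 14% = €3,640
  €250,600 × 20% = €50,120
  → €53,760

Excess of tentative minimum tax over ordinary income tax: €98,240 − €53,760 = €44,480.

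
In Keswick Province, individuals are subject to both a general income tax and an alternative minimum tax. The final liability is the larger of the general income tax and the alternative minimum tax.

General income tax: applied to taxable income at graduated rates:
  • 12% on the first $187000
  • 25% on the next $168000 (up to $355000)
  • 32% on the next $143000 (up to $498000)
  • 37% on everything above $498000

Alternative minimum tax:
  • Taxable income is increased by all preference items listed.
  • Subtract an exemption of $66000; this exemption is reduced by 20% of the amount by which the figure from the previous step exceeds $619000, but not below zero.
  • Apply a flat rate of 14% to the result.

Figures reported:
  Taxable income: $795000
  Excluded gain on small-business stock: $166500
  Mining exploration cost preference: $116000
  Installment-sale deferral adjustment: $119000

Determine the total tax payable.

Alternative minimum tax:
  Adjusted income: $795000 + $166500 + $116000 + $119000 = $1196500
  Exemption: 20% × ($1196500 − $619000) = $115500 ≥ $66000, so the exemption is fully phased out
  Base: $1196500 − $0 = $1196500
  $1196500 × 14% = $167510

General income tax:
  $187000 × 12% = $22440
  $168000 × 25% = $42000
  $143000 × 32% = $45760
  $297000 × 37% = $109890
  → $220090

$220090 > $167510, so the general income tax governs.

$220090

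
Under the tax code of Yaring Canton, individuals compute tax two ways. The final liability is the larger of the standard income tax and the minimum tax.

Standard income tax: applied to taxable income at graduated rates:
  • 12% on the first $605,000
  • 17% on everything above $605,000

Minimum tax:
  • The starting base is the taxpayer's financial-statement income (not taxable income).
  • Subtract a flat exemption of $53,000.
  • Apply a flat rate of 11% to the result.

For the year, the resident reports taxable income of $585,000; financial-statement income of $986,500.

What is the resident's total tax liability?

Standard income tax:
  $585,000 × 12% = $70,200

Minimum tax:
  Base (financial-statement income): $986,500
  Less exemption $53,000 → base $933,500
  $933,500 × 11% = $102,685

$102,685 > $70,200, so the minimum tax is the binding amount.

$102,685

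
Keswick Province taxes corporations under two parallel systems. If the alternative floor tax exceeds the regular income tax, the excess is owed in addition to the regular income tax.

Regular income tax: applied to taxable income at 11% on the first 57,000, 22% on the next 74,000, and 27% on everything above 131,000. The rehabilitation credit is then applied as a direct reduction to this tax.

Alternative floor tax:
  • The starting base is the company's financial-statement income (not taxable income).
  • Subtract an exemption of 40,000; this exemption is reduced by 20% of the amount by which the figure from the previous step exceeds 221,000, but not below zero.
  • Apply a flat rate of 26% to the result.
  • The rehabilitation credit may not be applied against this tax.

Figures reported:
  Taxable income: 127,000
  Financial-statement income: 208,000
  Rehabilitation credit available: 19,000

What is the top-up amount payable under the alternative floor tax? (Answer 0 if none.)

41,010

Regular income tax:
  57,000 × 11% = 6,270
  70,000 × 22% = 15,400
  → 21,670
  Less rehabilitation credit 19,000 → 2,670

Alternative floor tax:
  Base (financial-statement income): 208,000
  Exemption: 208,000 ≤ 221,000, so full 40,000 applies
  Base: 208,000 − 40,000 = 168,000
  168,000 × 26% = 43,680

Excess of alternative floor tax over regular income tax: 43,680 − 2,670 = 41,010.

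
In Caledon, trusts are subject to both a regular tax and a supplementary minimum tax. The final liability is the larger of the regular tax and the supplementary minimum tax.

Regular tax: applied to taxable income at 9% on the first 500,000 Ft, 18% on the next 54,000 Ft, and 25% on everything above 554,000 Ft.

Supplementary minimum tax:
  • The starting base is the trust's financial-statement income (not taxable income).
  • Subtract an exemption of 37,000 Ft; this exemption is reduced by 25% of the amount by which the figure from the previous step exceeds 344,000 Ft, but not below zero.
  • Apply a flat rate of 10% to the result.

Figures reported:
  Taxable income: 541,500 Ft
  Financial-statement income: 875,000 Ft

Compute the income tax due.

Regular tax:
  500,000 Ft × 9% = 45,000 Ft
  41,500 Ft × 18% = 7,470 Ft
  → 52,470 Ft

Supplementary minimum tax:
  Base (financial-statement income): 875,000 Ft
  Exemption: 25% × (875,000 Ft − 344,000 Ft) = 132,750 Ft ≥ 37,000 Ft, so the exemption is fully phased out
  Base: 875,000 Ft − 0 Ft = 875,000 Ft
  875,000 Ft × 10% = 87,500 Ft

87,500 Ft > 52,470 Ft, so the supplementary minimum tax is the binding amount.

87,500 Ft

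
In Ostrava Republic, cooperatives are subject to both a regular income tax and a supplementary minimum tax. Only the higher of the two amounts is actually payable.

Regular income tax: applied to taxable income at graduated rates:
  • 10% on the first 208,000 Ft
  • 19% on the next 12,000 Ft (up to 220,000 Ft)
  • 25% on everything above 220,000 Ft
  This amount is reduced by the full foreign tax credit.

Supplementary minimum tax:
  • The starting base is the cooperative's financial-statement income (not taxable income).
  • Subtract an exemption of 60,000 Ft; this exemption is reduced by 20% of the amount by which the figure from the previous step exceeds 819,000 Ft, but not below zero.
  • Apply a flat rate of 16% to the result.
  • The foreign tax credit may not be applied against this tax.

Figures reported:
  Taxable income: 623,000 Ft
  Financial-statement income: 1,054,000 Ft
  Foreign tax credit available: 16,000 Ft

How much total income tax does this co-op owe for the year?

166,560 Ft

Supplementary minimum tax:
  Base (financial-statement income): 1,054,000 Ft
  Exemption: 60,000 Ft − 20% × (1,054,000 Ft − 819,000 Ft) = 60,000 Ft − 47,000 Ft = 13,000 Ft
  Base: 1,054,000 Ft − 13,000 Ft = 1,041,000 Ft
  1,041,000 Ft × 16% = 166,560 Ft

Regular income tax:
  208,000 Ft × 10% = 20,800 Ft
  12,000 Ft × 19% = 2,280 Ft
  403,000 Ft × 25% = 100,750 Ft
  → 123,830 Ft
  Less foreign tax credit 16,000 Ft → 107,830 Ft

166,560 Ft > 107,830 Ft, so the supplementary minimum tax is the binding amount.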